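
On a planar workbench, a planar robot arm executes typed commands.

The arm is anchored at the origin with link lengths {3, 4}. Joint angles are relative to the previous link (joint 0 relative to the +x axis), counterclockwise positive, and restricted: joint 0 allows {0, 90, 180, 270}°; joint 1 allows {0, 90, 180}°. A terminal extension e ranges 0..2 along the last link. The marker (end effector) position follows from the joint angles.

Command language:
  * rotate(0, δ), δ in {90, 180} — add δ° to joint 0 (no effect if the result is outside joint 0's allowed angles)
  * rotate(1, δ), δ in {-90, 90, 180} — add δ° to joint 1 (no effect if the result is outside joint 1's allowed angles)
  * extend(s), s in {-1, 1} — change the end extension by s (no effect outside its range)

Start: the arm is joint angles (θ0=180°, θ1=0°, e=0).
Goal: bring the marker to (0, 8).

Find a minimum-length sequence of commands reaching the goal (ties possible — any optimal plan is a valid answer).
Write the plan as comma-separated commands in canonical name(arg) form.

rotate(0, 180), rotate(0, 90), extend(1)

begin: joint angles (θ0=180°, θ1=0°, e=0)
t=1 rotate(0, 180) ⇒ joint angles (θ0=0°, θ1=0°, e=0)
t=2 rotate(0, 90) ⇒ joint angles (θ0=90°, θ1=0°, e=0)
t=3 extend(1) ⇒ joint angles (θ0=90°, θ1=0°, e=1)
nothing shorter than 3 reaches the goal.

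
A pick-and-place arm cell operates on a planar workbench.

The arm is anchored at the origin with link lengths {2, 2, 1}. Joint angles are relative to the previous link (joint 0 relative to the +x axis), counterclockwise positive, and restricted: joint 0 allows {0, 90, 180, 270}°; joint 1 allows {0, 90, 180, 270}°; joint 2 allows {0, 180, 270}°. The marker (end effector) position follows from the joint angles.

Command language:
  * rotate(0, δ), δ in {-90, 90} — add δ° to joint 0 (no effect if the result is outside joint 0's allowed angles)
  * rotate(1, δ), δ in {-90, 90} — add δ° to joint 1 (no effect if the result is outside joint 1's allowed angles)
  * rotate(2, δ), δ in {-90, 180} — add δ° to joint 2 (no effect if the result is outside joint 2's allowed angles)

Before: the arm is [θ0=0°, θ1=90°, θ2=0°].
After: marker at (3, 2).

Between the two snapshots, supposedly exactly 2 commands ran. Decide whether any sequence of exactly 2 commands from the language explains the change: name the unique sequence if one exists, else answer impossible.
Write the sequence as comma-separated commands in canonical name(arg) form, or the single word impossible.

key: running rotate(2, 180) before rotate(2, -90) would end elsewhere — order is forced
t0: [θ0=0°, θ1=90°, θ2=0°]
t=1 rotate(2, -90) ⇒ [θ0=0°, θ1=90°, θ2=270°]
t=2 rotate(2, 180) ⇒ [θ0=0°, θ1=90°, θ2=270°]
uniquely the one of 36 2-step routes that fits.

rotate(2, -90), rotate(2, 180)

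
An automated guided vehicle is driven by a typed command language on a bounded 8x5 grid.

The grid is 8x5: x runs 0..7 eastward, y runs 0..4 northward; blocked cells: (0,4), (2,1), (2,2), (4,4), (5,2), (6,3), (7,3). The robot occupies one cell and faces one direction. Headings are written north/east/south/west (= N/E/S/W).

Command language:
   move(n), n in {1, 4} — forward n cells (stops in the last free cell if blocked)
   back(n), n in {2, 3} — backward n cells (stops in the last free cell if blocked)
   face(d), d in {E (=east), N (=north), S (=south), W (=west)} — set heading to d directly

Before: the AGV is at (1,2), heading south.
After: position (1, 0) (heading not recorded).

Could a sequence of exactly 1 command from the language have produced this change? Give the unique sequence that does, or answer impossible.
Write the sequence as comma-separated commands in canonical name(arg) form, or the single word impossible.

key: move(4) runs into the grid edge before its full distance
start: at (1,2), heading south
step 1 (move(4)): at (1,0), heading south
no other 1-command option fits: unique.

move(4)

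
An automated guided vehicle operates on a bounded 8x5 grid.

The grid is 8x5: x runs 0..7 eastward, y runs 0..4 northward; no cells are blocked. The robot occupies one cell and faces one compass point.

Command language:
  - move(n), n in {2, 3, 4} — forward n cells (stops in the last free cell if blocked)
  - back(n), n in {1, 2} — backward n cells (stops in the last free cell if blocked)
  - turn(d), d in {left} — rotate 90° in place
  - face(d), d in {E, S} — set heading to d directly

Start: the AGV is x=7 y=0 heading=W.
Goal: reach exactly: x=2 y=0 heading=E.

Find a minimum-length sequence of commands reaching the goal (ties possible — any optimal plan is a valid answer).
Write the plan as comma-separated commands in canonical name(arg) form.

move(4), face(E), back(1)

from: x=7 y=0 heading=W
step 1 (move(4)): x=3 y=0 heading=W
step 2 (face(E)): x=3 y=0 heading=E
step 3 (back(1)): x=2 y=0 heading=E
nothing shorter than 3 reaches the goal.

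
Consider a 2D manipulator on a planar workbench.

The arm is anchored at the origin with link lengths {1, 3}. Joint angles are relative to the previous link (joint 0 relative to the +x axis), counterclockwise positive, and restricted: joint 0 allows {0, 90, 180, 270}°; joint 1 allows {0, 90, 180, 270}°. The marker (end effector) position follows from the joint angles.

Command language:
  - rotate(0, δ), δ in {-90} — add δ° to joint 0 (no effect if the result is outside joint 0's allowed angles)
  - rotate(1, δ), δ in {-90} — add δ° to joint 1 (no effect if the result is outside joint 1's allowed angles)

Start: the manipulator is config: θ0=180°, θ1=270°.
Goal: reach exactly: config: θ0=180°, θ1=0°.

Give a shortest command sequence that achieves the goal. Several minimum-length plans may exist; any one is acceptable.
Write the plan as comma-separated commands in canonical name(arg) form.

initial: config: θ0=180°, θ1=270°
t=1 rotate(1, -90) ⇒ config: θ0=180°, θ1=180°
t=2 rotate(1, -90) ⇒ config: θ0=180°, θ1=90°
t=3 rotate(1, -90) ⇒ config: θ0=180°, θ1=0°
minimal: 3 command(s), checked below 3.

rotate(1, -90), rotate(1, -90), rotate(1, -90)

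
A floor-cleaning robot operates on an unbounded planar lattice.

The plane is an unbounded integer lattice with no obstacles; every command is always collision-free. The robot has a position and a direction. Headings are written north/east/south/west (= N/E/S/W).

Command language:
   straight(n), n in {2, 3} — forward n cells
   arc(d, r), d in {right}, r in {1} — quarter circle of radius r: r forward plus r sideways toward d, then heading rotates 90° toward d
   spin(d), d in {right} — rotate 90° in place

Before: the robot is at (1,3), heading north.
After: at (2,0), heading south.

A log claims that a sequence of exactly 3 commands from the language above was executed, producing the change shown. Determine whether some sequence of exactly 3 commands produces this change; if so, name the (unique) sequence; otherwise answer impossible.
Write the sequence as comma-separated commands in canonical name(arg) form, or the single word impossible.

spin(right), arc(right, 1), straight(2)

key: running straight(2) before spin(right) would end elsewhere — order is forced
begin: at (1,3), heading north
[1] after spin(right): at (1,3), heading east
[2] after arc(right, 1): at (2,2), heading south
[3] after straight(2): at (2,0), heading south
no rival 3-sequence matches.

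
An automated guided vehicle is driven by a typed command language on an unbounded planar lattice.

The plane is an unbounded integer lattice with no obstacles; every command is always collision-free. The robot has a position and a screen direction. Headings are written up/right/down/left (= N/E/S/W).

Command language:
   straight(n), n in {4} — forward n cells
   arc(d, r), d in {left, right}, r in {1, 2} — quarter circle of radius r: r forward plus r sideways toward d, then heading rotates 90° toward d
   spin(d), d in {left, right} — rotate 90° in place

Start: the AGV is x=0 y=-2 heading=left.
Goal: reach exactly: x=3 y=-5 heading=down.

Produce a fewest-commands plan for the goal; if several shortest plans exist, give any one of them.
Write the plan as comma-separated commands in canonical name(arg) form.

begin: x=0 y=-2 heading=left
step 1 (spin(left)): x=0 y=-2 heading=down
step 2 (arc(left, 2)): x=2 y=-4 heading=right
step 3 (arc(right, 1)): x=3 y=-5 heading=down
shorter routes all fall short; 3 is best.

spin(left), arc(left, 2), arc(right, 1)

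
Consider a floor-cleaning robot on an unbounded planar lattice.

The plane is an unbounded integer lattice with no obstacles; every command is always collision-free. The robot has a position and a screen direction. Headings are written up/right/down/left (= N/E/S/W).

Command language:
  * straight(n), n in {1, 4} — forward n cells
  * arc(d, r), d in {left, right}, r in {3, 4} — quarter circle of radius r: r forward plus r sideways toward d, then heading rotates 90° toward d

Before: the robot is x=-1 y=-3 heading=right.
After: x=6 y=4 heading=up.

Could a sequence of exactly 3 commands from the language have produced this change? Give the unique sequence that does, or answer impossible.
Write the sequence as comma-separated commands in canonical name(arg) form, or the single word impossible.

straight(4), arc(left, 3), straight(4)

key: cell and facing (now N) both changed — the 3 commands mix motion and turning
start: x=-1 y=-3 heading=right
t=1 straight(4) ⇒ x=3 y=-3 heading=right
t=2 arc(left, 3) ⇒ x=6 y=0 heading=up
t=3 straight(4) ⇒ x=6 y=4 heading=up
uniquely the one of 216 3-step routes that fits.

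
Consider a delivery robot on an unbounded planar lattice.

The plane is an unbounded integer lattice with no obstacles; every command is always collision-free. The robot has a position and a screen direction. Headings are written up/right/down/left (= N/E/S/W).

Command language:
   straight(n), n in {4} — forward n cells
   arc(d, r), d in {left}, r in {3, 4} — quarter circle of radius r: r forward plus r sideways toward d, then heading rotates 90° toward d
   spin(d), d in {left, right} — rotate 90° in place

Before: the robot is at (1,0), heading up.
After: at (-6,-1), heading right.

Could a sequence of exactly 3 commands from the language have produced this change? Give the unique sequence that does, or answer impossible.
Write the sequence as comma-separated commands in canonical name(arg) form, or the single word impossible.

arc(left, 3), arc(left, 4), spin(left)

key: position moved to (-6,-1) AND the heading swung to E — translation plus rotation needed
t0: at (1,0), heading up
step 1 (arc(left, 3)): at (-2,3), heading left
step 2 (arc(left, 4)): at (-6,-1), heading down
step 3 (spin(left)): at (-6,-1), heading right
no rival 3-sequence matches.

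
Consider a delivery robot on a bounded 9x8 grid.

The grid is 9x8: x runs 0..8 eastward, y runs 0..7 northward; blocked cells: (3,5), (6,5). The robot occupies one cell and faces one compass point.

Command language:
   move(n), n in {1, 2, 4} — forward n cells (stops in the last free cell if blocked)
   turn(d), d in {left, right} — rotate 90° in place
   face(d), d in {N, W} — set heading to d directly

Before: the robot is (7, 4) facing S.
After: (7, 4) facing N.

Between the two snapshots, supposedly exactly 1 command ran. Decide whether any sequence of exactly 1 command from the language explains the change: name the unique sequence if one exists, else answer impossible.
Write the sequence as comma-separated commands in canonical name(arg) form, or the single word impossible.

face(N)

key: (7,4) unchanged — the single command moves nothing
initial: (7, 4) facing S
[1] after face(N): (7, 4) facing N
no other 1-command option fits: unique.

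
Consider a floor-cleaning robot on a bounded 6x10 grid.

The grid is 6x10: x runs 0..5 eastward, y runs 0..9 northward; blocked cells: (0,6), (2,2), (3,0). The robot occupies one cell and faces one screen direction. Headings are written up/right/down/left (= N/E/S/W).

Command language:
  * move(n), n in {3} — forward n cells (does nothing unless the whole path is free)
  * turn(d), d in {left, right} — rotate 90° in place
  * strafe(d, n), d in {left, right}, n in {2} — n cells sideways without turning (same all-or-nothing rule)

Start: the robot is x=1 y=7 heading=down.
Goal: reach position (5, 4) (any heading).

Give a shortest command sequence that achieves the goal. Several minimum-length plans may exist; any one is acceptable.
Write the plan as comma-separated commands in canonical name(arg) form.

move(3), strafe(left, 2), strafe(left, 2)

t0: x=1 y=7 heading=down
step 1 (move(3)): x=1 y=4 heading=down
step 2 (strafe(left, 2)): x=3 y=4 heading=down
step 3 (strafe(left, 2)): x=5 y=4 heading=down
no 2-step plan works, so 3 is optimal.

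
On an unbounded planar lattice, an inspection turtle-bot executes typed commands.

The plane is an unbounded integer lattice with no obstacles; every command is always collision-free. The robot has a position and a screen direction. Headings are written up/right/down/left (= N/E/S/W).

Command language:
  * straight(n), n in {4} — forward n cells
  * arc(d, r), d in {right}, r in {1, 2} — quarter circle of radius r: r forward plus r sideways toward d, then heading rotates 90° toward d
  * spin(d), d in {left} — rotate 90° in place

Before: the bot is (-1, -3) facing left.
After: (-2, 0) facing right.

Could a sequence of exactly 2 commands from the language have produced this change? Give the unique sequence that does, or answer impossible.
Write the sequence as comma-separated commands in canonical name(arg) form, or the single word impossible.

arc(right, 2), arc(right, 1)

key: order matters: swapping arc(right, 2) and arc(right, 1) lands elsewhere
start: (-1, -3) facing left
1. arc(right, 2) → (-3, -1) facing up
2. arc(right, 1) → (-2, 0) facing right
uniquely the one of 16 2-step routes that fits.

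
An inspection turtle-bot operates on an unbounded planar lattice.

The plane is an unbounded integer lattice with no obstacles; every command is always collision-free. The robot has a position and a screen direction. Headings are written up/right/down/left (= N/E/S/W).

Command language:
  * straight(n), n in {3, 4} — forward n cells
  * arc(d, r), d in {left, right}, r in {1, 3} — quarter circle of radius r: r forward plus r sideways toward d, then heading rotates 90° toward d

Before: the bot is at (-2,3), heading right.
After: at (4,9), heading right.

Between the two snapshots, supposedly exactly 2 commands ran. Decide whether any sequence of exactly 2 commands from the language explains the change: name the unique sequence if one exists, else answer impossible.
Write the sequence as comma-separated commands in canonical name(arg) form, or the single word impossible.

key: order matters: swapping arc(left, 3) and arc(right, 3) lands elsewhere
from: at (-2,3), heading right
1. arc(left, 3) → at (1,6), heading up
2. arc(right, 3) → at (4,9), heading right
no rival 2-sequence matches.

arc(left, 3), arc(right, 3)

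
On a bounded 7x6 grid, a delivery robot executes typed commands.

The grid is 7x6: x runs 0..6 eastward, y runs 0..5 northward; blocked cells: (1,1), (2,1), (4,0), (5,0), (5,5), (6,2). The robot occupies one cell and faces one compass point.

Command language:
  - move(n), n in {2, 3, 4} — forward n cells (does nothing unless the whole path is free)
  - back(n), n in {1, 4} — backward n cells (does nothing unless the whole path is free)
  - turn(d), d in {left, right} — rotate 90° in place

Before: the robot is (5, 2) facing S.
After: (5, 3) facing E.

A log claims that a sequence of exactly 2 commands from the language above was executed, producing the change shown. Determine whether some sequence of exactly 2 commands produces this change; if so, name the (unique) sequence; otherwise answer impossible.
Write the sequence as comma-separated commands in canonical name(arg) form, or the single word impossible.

key: cell and facing (now E) both changed — the 2 commands mix motion and turning
initial: (5, 2) facing S
[1] after back(1): (5, 3) facing S
[2] after turn(left): (5, 3) facing E
all 49 alternatives checked — unique.

back(1), turn(left)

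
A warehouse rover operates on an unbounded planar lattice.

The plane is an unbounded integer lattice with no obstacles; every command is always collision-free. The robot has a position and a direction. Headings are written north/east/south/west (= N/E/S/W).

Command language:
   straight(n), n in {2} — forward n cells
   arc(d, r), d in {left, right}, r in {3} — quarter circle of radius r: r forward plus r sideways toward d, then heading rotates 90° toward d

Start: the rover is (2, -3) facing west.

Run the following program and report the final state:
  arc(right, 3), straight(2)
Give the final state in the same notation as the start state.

from: (2, -3) facing west
[1] after arc(right, 3): (-1, 0) facing north
[2] after straight(2): (-1, 2) facing north

(-1, 2) facing north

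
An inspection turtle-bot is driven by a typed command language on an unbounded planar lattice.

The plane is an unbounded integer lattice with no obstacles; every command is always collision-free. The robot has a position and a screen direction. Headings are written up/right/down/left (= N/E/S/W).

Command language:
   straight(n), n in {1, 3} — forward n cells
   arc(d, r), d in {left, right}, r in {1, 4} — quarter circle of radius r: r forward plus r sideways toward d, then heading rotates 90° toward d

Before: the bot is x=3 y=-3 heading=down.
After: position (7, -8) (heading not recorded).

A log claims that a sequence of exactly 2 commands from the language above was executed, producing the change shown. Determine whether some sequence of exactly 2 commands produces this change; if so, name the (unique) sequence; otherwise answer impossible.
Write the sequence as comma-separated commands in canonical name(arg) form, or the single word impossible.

key: running arc(left, 4) before straight(1) would end elsewhere — order is forced
begin: x=3 y=-3 heading=down
step 1 (straight(1)): x=3 y=-4 heading=down
step 2 (arc(left, 4)): x=7 y=-8 heading=right
all 36 alternatives checked — unique.

straight(1), arc(left, 4)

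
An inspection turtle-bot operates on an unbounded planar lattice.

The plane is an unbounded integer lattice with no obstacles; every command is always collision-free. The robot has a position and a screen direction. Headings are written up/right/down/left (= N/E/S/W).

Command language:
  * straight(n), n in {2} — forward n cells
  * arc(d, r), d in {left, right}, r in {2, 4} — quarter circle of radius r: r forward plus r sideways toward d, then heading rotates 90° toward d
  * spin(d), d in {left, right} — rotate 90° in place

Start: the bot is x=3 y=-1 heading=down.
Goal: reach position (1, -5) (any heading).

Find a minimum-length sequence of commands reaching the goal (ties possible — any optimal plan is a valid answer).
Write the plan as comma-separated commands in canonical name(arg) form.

initial: x=3 y=-1 heading=down
[1] after straight(2): x=3 y=-3 heading=down
[2] after arc(right, 2): x=1 y=-5 heading=left
shorter routes all fall short; 2 is best.

straight(2), arc(right, 2)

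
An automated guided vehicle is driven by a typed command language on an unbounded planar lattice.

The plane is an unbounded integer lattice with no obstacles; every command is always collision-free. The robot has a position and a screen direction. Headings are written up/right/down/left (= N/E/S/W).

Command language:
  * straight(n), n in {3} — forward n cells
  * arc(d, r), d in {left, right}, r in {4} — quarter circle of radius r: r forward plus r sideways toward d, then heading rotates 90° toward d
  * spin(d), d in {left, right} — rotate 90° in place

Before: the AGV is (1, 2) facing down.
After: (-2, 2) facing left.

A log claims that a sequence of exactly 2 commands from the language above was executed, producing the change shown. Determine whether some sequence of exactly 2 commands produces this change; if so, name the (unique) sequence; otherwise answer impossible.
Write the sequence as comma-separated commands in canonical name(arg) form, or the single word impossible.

key: cell and facing (now W) both changed — the 2 commands mix motion and turning
from: (1, 2) facing down
1. spin(right) → (1, 2) facing left
2. straight(3) → (-2, 2) facing left
uniquely the one of 25 2-step routes that fits.

spin(right), straight(3)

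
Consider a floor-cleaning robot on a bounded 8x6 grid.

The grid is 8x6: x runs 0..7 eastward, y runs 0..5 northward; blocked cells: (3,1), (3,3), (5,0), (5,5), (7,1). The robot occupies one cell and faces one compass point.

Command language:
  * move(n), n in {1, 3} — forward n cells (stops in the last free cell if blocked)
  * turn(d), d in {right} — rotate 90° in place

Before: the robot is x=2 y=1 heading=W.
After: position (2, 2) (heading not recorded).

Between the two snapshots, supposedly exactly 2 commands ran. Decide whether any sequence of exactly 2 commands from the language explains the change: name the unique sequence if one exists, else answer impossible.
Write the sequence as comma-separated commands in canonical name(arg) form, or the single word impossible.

turn(right), move(1)

key: order matters: swapping turn(right) and move(1) lands elsewhere
t0: x=2 y=1 heading=W
1. turn(right) → x=2 y=1 heading=N
2. move(1) → x=2 y=2 heading=N
no rival 2-sequence matches.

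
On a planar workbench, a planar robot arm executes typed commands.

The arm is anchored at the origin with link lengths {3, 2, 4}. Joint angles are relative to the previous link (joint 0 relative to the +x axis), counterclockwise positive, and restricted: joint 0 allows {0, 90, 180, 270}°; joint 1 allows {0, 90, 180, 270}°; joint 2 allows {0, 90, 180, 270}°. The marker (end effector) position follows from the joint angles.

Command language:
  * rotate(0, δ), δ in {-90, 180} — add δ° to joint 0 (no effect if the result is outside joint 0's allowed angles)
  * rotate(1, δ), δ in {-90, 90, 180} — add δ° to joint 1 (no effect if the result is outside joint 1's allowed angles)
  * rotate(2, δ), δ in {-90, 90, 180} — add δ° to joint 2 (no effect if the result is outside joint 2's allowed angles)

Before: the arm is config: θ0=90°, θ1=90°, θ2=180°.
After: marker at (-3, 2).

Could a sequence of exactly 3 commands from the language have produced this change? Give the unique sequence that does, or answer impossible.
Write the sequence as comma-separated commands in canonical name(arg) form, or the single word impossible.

start: config: θ0=90°, θ1=90°, θ2=180°
1. rotate(0, -90) → config: θ0=0°, θ1=90°, θ2=180°
2. rotate(0, -90) → config: θ0=270°, θ1=90°, θ2=180°
3. rotate(0, -90) → config: θ0=180°, θ1=90°, θ2=180°
all 512 alternatives checked — unique.

rotate(0, -90), rotate(0, -90), rotate(0, -90)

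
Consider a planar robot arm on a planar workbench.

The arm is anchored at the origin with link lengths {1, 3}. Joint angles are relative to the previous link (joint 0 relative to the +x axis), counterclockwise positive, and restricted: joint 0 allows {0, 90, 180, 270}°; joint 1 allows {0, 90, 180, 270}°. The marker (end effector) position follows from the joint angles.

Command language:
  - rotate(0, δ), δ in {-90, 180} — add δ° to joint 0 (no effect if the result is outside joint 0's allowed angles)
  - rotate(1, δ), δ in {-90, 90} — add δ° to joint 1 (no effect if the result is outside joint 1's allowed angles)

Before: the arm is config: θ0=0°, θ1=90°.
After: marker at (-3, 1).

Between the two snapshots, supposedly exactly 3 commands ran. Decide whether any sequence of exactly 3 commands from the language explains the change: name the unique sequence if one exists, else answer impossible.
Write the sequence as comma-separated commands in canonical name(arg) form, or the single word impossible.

t0: config: θ0=0°, θ1=90°
step 1 (rotate(0, -90)): config: θ0=270°, θ1=90°
step 2 (rotate(0, -90)): config: θ0=180°, θ1=90°
step 3 (rotate(0, -90)): config: θ0=90°, θ1=90°
no other 3-command option fits: unique.

rotate(0, -90), rotate(0, -90), rotate(0, -90)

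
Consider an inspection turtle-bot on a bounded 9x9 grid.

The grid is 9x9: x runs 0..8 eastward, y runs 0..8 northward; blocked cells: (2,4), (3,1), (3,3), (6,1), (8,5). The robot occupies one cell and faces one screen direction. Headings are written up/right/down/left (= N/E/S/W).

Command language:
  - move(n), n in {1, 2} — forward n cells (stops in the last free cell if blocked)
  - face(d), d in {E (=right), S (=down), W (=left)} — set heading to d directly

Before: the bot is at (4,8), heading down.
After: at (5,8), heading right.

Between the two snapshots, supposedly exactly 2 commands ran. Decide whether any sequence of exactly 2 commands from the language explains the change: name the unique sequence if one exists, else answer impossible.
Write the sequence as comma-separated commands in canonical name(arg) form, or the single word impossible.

key: running move(1) before face(E) would end elsewhere — order is forced
from: at (4,8), heading down
step 1 (face(E)): at (4,8), heading right
step 2 (move(1)): at (5,8), heading right
no other 2-command option fits: unique.

face(E), move(1)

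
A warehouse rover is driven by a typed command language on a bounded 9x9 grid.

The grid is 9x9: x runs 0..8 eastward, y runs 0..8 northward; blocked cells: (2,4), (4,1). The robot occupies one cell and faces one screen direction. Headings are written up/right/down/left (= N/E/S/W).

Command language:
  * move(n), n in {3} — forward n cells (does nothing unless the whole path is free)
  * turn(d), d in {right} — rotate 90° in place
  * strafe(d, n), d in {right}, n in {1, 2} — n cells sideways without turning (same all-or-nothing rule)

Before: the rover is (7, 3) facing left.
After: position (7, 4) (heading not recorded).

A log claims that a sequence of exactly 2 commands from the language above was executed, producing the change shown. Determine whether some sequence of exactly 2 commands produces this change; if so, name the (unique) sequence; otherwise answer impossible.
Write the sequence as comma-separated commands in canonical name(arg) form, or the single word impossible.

key: running turn(right) before strafe(right, 1) would end elsewhere — order is forced
initial: (7, 3) facing left
[1] after strafe(right, 1): (7, 4) facing left
[2] after turn(right): (7, 4) facing up
no other 2-command option fits: unique.

strafe(right, 1), turn(right)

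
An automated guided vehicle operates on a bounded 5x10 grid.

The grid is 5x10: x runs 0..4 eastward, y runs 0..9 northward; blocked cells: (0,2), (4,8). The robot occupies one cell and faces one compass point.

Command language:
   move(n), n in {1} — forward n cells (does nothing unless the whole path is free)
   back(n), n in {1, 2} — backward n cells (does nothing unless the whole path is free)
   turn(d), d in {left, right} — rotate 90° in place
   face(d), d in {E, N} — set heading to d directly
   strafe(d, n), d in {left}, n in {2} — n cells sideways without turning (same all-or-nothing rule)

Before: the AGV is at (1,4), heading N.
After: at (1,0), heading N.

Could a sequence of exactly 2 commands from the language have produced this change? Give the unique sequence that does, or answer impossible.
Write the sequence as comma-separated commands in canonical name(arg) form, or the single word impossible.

key: still facing N at the end — nothing in the sequence rotates
begin: at (1,4), heading N
step 1 (back(2)): at (1,2), heading N
step 2 (back(2)): at (1,0), heading N
all 64 alternatives checked — unique.

back(2), back(2)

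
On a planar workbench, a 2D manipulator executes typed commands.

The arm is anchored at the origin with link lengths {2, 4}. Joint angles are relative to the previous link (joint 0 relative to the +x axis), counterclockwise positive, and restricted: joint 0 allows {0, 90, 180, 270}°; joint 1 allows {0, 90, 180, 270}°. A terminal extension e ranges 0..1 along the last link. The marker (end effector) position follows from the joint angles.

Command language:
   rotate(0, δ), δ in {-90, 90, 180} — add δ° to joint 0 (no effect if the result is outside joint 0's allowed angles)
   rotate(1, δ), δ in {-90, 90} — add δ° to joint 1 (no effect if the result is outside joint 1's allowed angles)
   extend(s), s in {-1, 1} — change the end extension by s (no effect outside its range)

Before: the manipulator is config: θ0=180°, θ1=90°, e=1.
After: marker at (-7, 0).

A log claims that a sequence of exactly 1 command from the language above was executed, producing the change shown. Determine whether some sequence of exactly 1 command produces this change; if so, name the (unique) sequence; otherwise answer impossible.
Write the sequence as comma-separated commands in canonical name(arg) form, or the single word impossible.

rotate(1, -90)

initial: config: θ0=180°, θ1=90°, e=1
t=1 rotate(1, -90) ⇒ config: θ0=180°, θ1=0°, e=1
all 7 alternatives checked — unique.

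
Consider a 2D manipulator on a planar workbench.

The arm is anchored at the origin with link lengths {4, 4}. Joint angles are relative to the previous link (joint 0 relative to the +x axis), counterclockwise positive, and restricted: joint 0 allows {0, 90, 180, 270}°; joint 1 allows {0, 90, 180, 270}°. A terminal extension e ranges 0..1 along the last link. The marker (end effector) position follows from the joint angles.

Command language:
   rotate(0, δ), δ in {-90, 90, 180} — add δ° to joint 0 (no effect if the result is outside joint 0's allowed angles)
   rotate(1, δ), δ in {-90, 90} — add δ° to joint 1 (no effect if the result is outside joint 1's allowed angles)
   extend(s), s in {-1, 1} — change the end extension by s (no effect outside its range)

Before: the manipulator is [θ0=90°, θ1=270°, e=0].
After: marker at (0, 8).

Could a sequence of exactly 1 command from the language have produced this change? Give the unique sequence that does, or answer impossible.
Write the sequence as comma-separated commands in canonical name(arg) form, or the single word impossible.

rotate(1, 90)

initial: [θ0=90°, θ1=270°, e=0]
step 1 (rotate(1, 90)): [θ0=90°, θ1=0°, e=0]
no rival 1-sequence matches.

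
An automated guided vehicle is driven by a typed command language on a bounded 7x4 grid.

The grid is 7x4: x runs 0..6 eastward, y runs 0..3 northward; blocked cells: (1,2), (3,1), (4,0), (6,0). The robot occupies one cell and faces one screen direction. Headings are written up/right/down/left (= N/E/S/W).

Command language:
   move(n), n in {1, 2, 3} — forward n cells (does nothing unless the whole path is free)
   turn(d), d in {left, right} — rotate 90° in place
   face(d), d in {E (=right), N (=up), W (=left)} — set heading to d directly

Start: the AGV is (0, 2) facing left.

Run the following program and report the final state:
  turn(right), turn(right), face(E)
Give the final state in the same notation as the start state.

t0: (0, 2) facing left
step 1 (turn(right)): (0, 2) facing up
step 2 (turn(right)): (0, 2) facing right
step 3 (face(E)): (0, 2) facing right

(0, 2) facing right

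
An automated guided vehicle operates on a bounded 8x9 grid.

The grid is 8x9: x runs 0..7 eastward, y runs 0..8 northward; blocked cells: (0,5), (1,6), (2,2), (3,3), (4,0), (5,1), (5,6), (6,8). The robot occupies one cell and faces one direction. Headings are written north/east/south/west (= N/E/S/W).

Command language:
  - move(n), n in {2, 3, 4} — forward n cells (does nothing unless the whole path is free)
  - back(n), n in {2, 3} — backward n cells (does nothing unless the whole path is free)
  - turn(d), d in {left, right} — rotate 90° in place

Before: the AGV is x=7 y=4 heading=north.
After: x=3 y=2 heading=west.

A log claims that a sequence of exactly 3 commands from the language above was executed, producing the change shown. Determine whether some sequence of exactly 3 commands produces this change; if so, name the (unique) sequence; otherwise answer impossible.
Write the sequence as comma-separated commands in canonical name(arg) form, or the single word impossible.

back(2), turn(left), move(4)

key: order matters: swapping back(2) and move(4) lands elsewhere
from: x=7 y=4 heading=north
t=1 back(2) ⇒ x=7 y=2 heading=north
t=2 turn(left) ⇒ x=7 y=2 heading=west
t=3 move(4) ⇒ x=3 y=2 heading=west
uniquely the one of 343 3-step routes that fits.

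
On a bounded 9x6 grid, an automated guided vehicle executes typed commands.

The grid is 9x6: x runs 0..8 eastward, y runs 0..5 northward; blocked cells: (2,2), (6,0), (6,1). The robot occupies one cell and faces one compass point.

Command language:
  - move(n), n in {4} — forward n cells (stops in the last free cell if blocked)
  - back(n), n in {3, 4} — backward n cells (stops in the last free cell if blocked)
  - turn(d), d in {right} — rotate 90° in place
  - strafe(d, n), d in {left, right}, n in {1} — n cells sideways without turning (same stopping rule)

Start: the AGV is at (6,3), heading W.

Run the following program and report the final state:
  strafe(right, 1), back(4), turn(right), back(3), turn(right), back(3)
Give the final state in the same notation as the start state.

begin: at (6,3), heading W
step 1 (strafe(right, 1)): at (6,4), heading W
step 2 (back(4)): at (8,4), heading W
step 3 (turn(right)): at (8,4), heading N
step 4 (back(3)): at (8,1), heading N
step 5 (turn(right)): at (8,1), heading E
step 6 (back(3)): at (7,1), heading E

at (7,1), heading E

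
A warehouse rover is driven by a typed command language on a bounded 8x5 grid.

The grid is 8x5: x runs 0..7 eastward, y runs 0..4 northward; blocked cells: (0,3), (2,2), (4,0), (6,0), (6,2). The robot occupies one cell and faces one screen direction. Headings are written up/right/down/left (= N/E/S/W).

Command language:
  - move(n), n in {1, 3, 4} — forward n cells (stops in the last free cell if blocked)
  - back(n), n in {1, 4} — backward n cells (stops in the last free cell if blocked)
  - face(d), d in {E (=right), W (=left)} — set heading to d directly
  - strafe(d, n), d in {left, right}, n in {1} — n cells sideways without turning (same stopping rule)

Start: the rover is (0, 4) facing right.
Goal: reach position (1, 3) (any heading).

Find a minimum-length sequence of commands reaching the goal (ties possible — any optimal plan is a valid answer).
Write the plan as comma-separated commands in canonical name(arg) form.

move(1), strafe(right, 1)

from: (0, 4) facing right
1. move(1) → (1, 4) facing right
2. strafe(right, 1) → (1, 3) facing right
shorter routes all fall short; 2 is best.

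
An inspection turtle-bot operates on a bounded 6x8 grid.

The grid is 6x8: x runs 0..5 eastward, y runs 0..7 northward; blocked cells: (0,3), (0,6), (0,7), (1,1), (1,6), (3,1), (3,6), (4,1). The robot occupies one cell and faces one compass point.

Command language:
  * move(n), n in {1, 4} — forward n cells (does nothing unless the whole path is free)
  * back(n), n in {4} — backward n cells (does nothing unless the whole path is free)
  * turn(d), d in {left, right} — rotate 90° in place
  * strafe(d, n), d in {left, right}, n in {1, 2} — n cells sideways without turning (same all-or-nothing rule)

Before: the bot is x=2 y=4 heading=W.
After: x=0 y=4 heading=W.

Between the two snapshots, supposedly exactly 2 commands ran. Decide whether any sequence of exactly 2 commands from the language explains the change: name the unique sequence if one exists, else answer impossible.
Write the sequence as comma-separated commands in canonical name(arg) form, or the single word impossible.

key: heading stays W — no command in the sequence turns
t0: x=2 y=4 heading=W
1. move(1) → x=1 y=4 heading=W
2. move(1) → x=0 y=4 heading=W
no other 2-command option fits: unique.

move(1), move(1)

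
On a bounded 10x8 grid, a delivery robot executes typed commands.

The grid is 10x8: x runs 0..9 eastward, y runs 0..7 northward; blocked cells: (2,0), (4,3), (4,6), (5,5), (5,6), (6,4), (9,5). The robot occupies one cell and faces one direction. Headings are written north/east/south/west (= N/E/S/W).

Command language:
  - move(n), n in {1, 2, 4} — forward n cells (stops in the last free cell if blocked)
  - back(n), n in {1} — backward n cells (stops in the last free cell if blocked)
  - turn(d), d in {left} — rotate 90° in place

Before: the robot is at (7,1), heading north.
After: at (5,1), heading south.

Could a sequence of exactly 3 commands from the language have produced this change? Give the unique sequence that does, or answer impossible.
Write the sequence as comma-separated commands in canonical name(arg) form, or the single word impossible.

turn(left), move(2), turn(left)

key: cell and facing (now S) both changed — the 3 commands mix motion and turning
start: at (7,1), heading north
step 1 (turn(left)): at (7,1), heading west
step 2 (move(2)): at (5,1), heading west
step 3 (turn(left)): at (5,1), heading south
no other 3-command option fits: unique.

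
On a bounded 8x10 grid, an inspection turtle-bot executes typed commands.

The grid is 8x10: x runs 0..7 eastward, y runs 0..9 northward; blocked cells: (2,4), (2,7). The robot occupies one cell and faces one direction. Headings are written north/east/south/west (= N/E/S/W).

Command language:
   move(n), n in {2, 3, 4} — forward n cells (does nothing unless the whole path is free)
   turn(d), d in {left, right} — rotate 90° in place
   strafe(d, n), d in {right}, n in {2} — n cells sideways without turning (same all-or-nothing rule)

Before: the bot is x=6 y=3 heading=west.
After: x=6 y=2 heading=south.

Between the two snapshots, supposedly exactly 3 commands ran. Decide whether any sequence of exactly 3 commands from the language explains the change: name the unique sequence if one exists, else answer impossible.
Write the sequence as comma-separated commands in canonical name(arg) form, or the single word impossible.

strafe(right, 2), turn(left), move(3)

key: cell and facing (now S) both changed — the 3 commands mix motion and turning
t0: x=6 y=3 heading=west
step 1 (strafe(right, 2)): x=6 y=5 heading=west
step 2 (turn(left)): x=6 y=5 heading=south
step 3 (move(3)): x=6 y=2 heading=south
no other 3-command option fits: unique.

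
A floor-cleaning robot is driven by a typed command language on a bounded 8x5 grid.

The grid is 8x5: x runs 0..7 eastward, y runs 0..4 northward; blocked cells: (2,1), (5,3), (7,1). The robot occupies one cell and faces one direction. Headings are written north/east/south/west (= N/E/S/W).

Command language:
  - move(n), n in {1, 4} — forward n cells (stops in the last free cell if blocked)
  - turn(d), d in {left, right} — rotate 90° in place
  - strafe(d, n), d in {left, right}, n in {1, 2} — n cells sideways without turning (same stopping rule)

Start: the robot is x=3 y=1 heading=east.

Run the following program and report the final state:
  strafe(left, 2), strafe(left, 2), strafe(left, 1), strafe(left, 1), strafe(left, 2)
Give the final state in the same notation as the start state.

x=3 y=4 heading=east

t0: x=3 y=1 heading=east
t=1 strafe(left, 2) ⇒ x=3 y=3 heading=east
t=2 strafe(left, 2) ⇒ x=3 y=4 heading=east
t=3 strafe(left, 1) ⇒ x=3 y=4 heading=east
t=4 strafe(left, 1) ⇒ x=3 y=4 heading=east
t=5 strafe(left, 2) ⇒ x=3 y=4 heading=east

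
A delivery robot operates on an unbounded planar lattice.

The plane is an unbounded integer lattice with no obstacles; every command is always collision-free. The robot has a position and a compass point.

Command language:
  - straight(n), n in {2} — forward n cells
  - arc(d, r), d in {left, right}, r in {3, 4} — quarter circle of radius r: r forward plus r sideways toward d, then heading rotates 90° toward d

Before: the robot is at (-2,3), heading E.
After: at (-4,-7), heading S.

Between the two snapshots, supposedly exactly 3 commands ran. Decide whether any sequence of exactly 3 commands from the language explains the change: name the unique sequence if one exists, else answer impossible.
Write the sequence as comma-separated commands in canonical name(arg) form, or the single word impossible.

key: position moved to (-4,-7) AND the heading swung to S — translation plus rotation needed
start: at (-2,3), heading E
[1] after arc(right, 4): at (2,-1), heading S
[2] after arc(right, 3): at (-1,-4), heading W
[3] after arc(left, 3): at (-4,-7), heading S
uniquely the one of 125 3-step routes that fits.

arc(right, 4), arc(right, 3), arc(left, 3)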